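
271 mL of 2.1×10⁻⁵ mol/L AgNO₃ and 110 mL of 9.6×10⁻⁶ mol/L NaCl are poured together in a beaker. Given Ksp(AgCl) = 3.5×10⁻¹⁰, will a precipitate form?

The combined volume is 381 mL.
[Ag⁺] = (2.1×10⁻⁵)(271)/381 = 1.5×10⁻⁵ mol/L
[Cl⁻] = (9.6×10⁻⁶)(110)/381 = 2.8×10⁻⁶ mol/L
Q = [Ag⁺][Cl⁻] = 4.1×10⁻¹¹
Q < Ksp (4.1×10⁻¹¹ vs 3.5×10⁻¹⁰); the solution remains unsaturated and no precipitate forms.

No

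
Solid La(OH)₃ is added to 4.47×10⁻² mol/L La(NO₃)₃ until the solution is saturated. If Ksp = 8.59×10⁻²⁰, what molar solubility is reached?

La(OH)₃(s) ⇌ La³⁺(aq) + 3 OH⁻(aq)
Let s be the solubility of La(OH)₃ here. The common ion gives [La³⁺] ≈ 4.47×10⁻² mol/L, and [OH⁻] = 3s.
Ksp = [La³⁺][OH⁻]^3 = (4.47×10⁻²)(3s)^3
(3s)^3 = 8.59×10⁻²⁰ / (4.47×10⁻²) = 1.92×10⁻¹⁸
s = 4.14×10⁻⁷ mol/L

4.14×10⁻⁷ M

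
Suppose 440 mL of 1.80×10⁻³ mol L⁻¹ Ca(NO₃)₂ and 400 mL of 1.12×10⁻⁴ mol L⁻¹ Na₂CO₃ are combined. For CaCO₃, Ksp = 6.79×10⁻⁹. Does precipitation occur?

After mixing, V = 440 mL + 400 mL = 840 mL.
[Ca²⁺] = (1.80×10⁻³)(440)/840 = 9.43×10⁻⁴ mol L⁻¹
[CO₃²⁻] = (1.12×10⁻⁴)(400)/840 = 5.33×10⁻⁵ mol L⁻¹
Q = [Ca²⁺][CO₃²⁻] = 5.03×10⁻⁸
Q = 5.03×10⁻⁸ > Ksp = 6.79×10⁻⁹, so the solution is supersaturated and CaCO₃ precipitates.

Yes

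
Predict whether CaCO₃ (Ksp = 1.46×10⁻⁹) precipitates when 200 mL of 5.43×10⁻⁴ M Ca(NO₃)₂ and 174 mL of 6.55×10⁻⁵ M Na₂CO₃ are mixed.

Yes

The combined volume is 374 mL.
[Ca²⁺] = (5.43×10⁻⁴)(200)/374 = 2.90×10⁻⁴ M
[CO₃²⁻] = (6.55×10⁻⁵)(174)/374 = 3.05×10⁻⁵ M
Q = [Ca²⁺][CO₃²⁻] = 8.85×10⁻⁹
Because Q > Ksp (8.85×10⁻⁹ vs 1.46×10⁻⁹), a precipitate of CaCO₃ forms.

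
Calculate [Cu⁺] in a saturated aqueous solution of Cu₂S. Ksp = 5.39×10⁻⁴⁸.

2.21×10⁻¹⁶ M

Cu₂S(s) ⇌ 2 Cu⁺(aq) + S²⁻(aq)
With molar solubility s: [Cu⁺] = 2s, [S²⁻] = s.
Ksp = [Cu⁺]^2[S²⁻] = (2s)^2 · s = 4s^3 = 5.39×10⁻⁴⁸
s = 1.10×10⁻¹⁶ mol L⁻¹
[Cu⁺] = 2s = 2.21×10⁻¹⁶ mol L⁻¹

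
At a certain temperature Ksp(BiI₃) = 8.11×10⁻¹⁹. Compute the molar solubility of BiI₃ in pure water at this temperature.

BiI₃(s) ⇌ Bi³⁺(aq) + 3 I⁻(aq)
With molar solubility s: [Bi³⁺] = s, [I⁻] = 3s.
Ksp = [Bi³⁺][I⁻]^3 = s · (3s)^3 = 27s^4
27s^4 = 8.11×10⁻¹⁹  ⇒  s^4 = 3.00×10⁻²⁰
Taking the 4th root, s = 1.32×10⁻⁵ mol L⁻¹.

1.32×10⁻⁵ M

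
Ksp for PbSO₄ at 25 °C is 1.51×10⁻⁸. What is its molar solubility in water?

1.23×10⁻⁴ M

PbSO₄(s) ⇌ Pb²⁺(aq) + SO₄²⁻(aq)
Let s be the molar solubility. Then [Pb²⁺] = s and [SO₄²⁻] = s.
Ksp = [Pb²⁺][SO₄²⁻] = s · s = s^2
s^2 = 1.51×10⁻⁸
s = (1.51×10⁻⁸)^(1/2) = 1.23×10⁻⁴ mol L⁻¹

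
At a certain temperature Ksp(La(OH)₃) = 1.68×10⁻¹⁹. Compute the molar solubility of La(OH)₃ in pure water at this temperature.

8.88×10⁻⁶ M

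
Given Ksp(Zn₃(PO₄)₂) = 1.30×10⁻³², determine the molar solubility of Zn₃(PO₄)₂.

1.64×10⁻⁷ M

Zn₃(PO₄)₂(s) ⇌ 3 Zn²⁺(aq) + 2 PO₄³⁻(aq)
If s mol/L of Zn₃(PO₄)₂ dissolves, [Zn²⁺] = 3s and [PO₄³⁻] = 2s.
Ksp = [Zn²⁺]^3[PO₄³⁻]^2 = (3s)^3 · (2s)^2 = 108s^5
108s^5 = 1.30×10⁻³²  ⇒  s^5 = 1.20×10⁻³⁴
s = 1.64×10⁻⁷ mol/L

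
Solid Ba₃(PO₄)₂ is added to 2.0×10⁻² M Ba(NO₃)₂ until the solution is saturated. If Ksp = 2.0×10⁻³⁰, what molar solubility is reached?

Ba₃(PO₄)₂(s) ⇌ 3 Ba²⁺(aq) + 2 PO₄³⁻(aq)
Let s be the solubility of Ba₃(PO₄)₂ here. The common ion gives [Ba²⁺] ≈ 2.0×10⁻² M, and [PO₄³⁻] = 2s.
Ksp = [Ba²⁺]^3[PO₄³⁻]^2 = (2.0×10⁻²)^3(2s)^2
(2s)^2 = 2.0×10⁻³⁰ / (2.0×10⁻²)^3 = 2.5×10⁻²⁵
s = 2.5×10⁻¹³ M

2.5×10⁻¹³ M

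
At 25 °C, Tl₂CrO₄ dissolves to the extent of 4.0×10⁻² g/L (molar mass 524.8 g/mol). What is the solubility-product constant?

Ksp = 1.8×10⁻¹²

s = (4.0×10⁻² g L⁻¹)/(524.8 g mol⁻¹) = 7.622×10⁻⁵ M
Tl₂CrO₄(s) ⇌ 2 Tl⁺(aq) + CrO₄²⁻(aq)
If s mol/L of Tl₂CrO₄ dissolves, [Tl⁺] = 2s and [CrO₄²⁻] = s.
Ksp = [Tl⁺]^2[CrO₄²⁻] = (2s)^2 · s = 4s^3
Ksp = 4 × (7.622×10⁻⁵)^3 = 1.8×10⁻¹²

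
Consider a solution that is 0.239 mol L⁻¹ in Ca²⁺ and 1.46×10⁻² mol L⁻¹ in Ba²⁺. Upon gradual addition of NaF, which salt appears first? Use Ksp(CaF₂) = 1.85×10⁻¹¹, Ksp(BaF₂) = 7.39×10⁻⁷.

Precipitation begins when Q = Ksp.
For CaF₂: [F⁻] = (Ksp/[Ca²⁺])^(1/2) = 8.80×10⁻⁶ mol L⁻¹
For BaF₂: [F⁻] = (Ksp/[Ba²⁺])^(1/2) = 7.11×10⁻³ mol L⁻¹
CaF₂ requires the lower [F⁻], so it precipitates first.

CaF₂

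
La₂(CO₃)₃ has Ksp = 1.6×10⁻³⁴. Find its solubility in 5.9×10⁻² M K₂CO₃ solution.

4.4×10⁻¹⁶ M

La₂(CO₃)₃(s) ⇌ 2 La³⁺(aq) + 3 CO₃²⁻(aq)
With CO₃²⁻ already at 5.9×10⁻² M and s small, take [CO₃²⁻] ≈ 5.9×10⁻² M and [La³⁺] = 2s.
Ksp = [La³⁺]^2[CO₃²⁻]^3 = (2s)^2(5.9×10⁻²)^3
(2s)^2 = 1.6×10⁻³⁴ / (5.9×10⁻²)^3 = 7.8×10⁻³¹
s = 4.4×10⁻¹⁶ M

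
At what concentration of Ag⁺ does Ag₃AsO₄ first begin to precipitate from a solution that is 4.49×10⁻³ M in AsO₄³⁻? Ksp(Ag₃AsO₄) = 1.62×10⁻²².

Each salt precipitates once Q = Ksp for that salt.
Ag₃AsO₄(s) ⇌ 3 Ag⁺(aq) + AsO₄³⁻(aq)
Ksp = [Ag⁺]^3[AsO₄³⁻] = [Ag⁺]^3(4.49×10⁻³)
[Ag⁺]^3 = 1.62×10⁻²² / (4.49×10⁻³) = 3.61×10⁻²⁰
[Ag⁺] = 3.30×10⁻⁷ M

3.30×10⁻⁷ M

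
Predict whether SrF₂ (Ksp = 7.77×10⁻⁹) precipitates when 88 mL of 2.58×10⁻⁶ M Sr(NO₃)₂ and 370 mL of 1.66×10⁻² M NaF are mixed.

No

After mixing, V = 88 mL + 370 mL = 458 mL.
[Sr²⁺] = (2.58×10⁻⁶)(88)/458 = 4.96×10⁻⁷ M
[F⁻] = (1.66×10⁻²)(370)/458 = 1.34×10⁻² M
Q = [Sr²⁺][F⁻]^2 = 8.92×10⁻¹¹
Q = 8.92×10⁻¹¹ < Ksp = 7.77×10⁻⁹, so the solution is unsaturated and no precipitate forms.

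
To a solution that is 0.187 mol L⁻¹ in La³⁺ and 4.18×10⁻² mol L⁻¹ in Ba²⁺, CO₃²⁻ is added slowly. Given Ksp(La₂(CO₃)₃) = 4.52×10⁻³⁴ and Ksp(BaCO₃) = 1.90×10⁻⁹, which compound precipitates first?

La₂(CO₃)₃

Each salt precipitates once Q = Ksp for that salt.
For La₂(CO₃)₃: [CO₃²⁻] = (Ksp/[La³⁺]^2)^(1/3) = 2.35×10⁻¹¹ mol L⁻¹
For BaCO₃: [CO₃²⁻] = (Ksp/[Ba²⁺]) = 4.55×10⁻⁸ mol L⁻¹
La₂(CO₃)₃ requires the lower [CO₃²⁻], so it precipitates first.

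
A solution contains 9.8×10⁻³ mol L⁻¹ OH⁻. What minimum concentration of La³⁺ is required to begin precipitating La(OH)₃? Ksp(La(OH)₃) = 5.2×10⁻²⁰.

Precipitation of each salt begins when its ion product equals Ksp.
La(OH)₃(s) ⇌ La³⁺(aq) + 3 OH⁻(aq)
Ksp = [La³⁺][OH⁻]^3 = [La³⁺](9.8×10⁻³)^3
[La³⁺] = 5.2×10⁻²⁰ / (9.8×10⁻³)^3 = 5.5×10⁻¹⁴
[La³⁺] = 5.5×10⁻¹⁴ mol L⁻¹

5.5×10⁻¹⁴ M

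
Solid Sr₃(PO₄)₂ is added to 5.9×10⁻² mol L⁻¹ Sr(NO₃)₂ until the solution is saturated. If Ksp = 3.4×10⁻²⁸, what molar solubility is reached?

Sr₃(PO₄)₂(s) ⇌ 3 Sr²⁺(aq) + 2 PO₄³⁻(aq)
The solution already contains Sr²⁺ at 5.9×10⁻² mol L⁻¹. Let s be the molar solubility of Sr₃(PO₄)₂.
[Sr²⁺] ≈ 5.9×10⁻² mol L⁻¹ (common ion dominates); [PO₄³⁻] = 2s.
Ksp = [Sr²⁺]^3[PO₄³⁻]^2 = (5.9×10⁻²)^3(2s)^2
(2s)^2 = 3.4×10⁻²⁸ / (5.9×10⁻²)^3 = 1.7×10⁻²⁴
s = 6.4×10⁻¹³ mol L⁻¹

6.4×10⁻¹³ M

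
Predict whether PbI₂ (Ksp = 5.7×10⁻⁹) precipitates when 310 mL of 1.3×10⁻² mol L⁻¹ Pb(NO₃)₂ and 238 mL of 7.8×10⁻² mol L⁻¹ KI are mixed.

Yes

Total volume after mixing = 310 + 238 = 548 mL.
[Pb²⁺] = (1.3×10⁻²)(310)/548 = 7.4×10⁻³ mol L⁻¹
[I⁻] = (7.8×10⁻²)(238)/548 = 3.4×10⁻² mol L⁻¹
Q = [Pb²⁺][I⁻]^2 = 8.4×10⁻⁶
Q = 8.4×10⁻⁶ > Ksp = 5.7×10⁻⁹, so the solution is supersaturated and PbI₂ precipitates.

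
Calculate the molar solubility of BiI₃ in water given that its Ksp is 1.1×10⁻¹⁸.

BiI₃(s) ⇌ Bi³⁺(aq) + 3 I⁻(aq)
For each mole of BiI₃ that dissolves per liter, [Bi³⁺] = s and [I⁻] = 3s; let s denote this solubility.
Ksp = [Bi³⁺][I⁻]^3 = s · (3s)^3 = 27s^4
27s^4 = 1.1×10⁻¹⁸  ⇒  s^4 = 4.1×10⁻²⁰
s = 1.4×10⁻⁵ M

1.4×10⁻⁵ M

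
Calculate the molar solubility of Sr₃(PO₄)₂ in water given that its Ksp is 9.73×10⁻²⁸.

1.55×10⁻⁶ M

Sr₃(PO₄)₂(s) ⇌ 3 Sr²⁺(aq) + 2 PO₄³⁻(aq)
If s mol/L of Sr₃(PO₄)₂ dissolves, [Sr²⁺] = 3s and [PO₄³⁻] = 2s.
Ksp = [Sr²⁺]^3[PO₄³⁻]^2 = (3s)^3 · (2s)^2 = 108s^5
108s^5 = 9.73×10⁻²⁸  ⇒  s^5 = 9.01×10⁻³⁰
Taking the 5th root, s = 1.55×10⁻⁶ mol/L.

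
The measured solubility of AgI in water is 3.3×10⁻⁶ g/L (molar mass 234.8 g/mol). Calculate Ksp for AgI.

s = (3.3×10⁻⁶ g L⁻¹)/(234.8 g mol⁻¹) = 1.405×10⁻⁸ M
AgI(s) ⇌ Ag⁺(aq) + I⁻(aq)
Call the molar solubility s, so that [Ag⁺] = s and [I⁻] = s.
Ksp = [Ag⁺][I⁻] = s · s = s^2
Ksp = (1.405×10⁻⁸)^2 = 2.0×10⁻¹⁶

Ksp = 2.0×10⁻¹⁶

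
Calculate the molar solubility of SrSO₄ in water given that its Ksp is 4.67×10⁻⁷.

6.83×10⁻⁴ M

SrSO₄(s) ⇌ Sr²⁺(aq) + SO₄²⁻(aq)
Let s be the molar solubility. Then [Sr²⁺] = s and [SO₄²⁻] = s.
Ksp = [Sr²⁺][SO₄²⁻] = s · s = s^2
s^2 = 4.67×10⁻⁷
Taking the 2nd root, s = 6.83×10⁻⁴ mol/L.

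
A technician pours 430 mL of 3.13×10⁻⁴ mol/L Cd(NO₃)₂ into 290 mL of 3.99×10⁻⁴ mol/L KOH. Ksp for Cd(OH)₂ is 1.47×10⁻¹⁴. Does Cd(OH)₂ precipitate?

Yes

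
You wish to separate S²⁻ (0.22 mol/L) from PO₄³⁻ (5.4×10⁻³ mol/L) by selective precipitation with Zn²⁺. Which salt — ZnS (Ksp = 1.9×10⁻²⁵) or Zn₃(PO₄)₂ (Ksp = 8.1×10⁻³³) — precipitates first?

ZnS

Each salt precipitates once Q = Ksp for that salt.
For ZnS: [Zn²⁺] = (Ksp/[S²⁻]) = 8.6×10⁻²⁵ mol/L
For Zn₃(PO₄)₂: [Zn²⁺] = (Ksp/[PO₄³⁻]^2)^(1/3) = 6.5×10⁻¹⁰ mol/L
ZnS requires the lower [Zn²⁺], so it precipitates first.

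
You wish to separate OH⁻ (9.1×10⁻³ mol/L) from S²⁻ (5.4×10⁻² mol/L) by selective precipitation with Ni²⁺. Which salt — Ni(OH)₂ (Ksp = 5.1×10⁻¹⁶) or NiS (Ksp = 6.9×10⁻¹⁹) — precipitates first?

NiS

Precipitation begins when Q = Ksp.
For Ni(OH)₂: [Ni²⁺] = (Ksp/[OH⁻]^2) = 6.2×10⁻¹² mol/L
For NiS: [Ni²⁺] = (Ksp/[S²⁻]) = 1.3×10⁻¹⁷ mol/L
The smaller threshold [Ni²⁺] is reached first, so NiS precipitates first.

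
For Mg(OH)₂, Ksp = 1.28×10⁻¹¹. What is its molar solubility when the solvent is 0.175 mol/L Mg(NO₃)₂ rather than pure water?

4.28×10⁻⁶ M

Mg(OH)₂(s) ⇌ Mg²⁺(aq) + 2 OH⁻(aq)
With Mg²⁺ already at 0.175 mol/L and s small, take [Mg²⁺] ≈ 0.175 mol/L and [OH⁻] = 2s.
Ksp = [Mg²⁺][OH⁻]^2 = (0.175)(2s)^2
(2s)^2 = 1.28×10⁻¹¹ / (0.175) = 7.31×10⁻¹¹
s = 4.28×10⁻⁶ mol/L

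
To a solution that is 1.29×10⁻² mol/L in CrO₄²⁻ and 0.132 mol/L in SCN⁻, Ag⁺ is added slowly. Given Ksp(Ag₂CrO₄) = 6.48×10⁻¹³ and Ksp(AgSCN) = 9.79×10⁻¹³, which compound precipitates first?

Precipitation begins when Q = Ksp.
For Ag₂CrO₄: [Ag⁺] = (Ksp/[CrO₄²⁻])^(1/2) = 7.09×10⁻⁶ mol/L
For AgSCN: [Ag⁺] = (Ksp/[SCN⁻]) = 7.42×10⁻¹² mol/L
The smaller threshold [Ag⁺] is reached first, so AgSCN precipitates first.

AgSCN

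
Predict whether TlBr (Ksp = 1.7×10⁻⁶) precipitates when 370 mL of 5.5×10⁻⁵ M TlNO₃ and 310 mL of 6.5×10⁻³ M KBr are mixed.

After mixing, V = 370 mL + 310 mL = 680 mL.
[Tl⁺] = (5.5×10⁻⁵)(370)/680 = 3.0×10⁻⁵ M
[Br⁻] = (6.5×10⁻³)(310)/680 = 3.0×10⁻³ M
Q = [Tl⁺][Br⁻] = 8.9×10⁻⁸
Q = 8.9×10⁻⁸ < Ksp = 1.7×10⁻⁶, so the solution is unsaturated and no precipitate forms.

No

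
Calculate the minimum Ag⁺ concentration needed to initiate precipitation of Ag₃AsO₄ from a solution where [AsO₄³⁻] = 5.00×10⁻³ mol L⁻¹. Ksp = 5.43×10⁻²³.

2.21×10⁻⁷ M

A salt starts to precipitate once the ion product Q reaches its Ksp.
Ag₃AsO₄(s) ⇌ 3 Ag⁺(aq) + AsO₄³⁻(aq)
Ksp = [Ag⁺]^3[AsO₄³⁻] = [Ag⁺]^3(5.00×10⁻³)
[Ag⁺]^3 = 5.43×10⁻²³ / (5.00×10⁻³) = 1.09×10⁻²⁰
[Ag⁺] = 2.21×10⁻⁷ mol L⁻¹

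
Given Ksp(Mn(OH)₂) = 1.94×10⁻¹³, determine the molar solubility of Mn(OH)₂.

Mn(OH)₂(s) ⇌ Mn²⁺(aq) + 2 OH⁻(aq)
With molar solubility s: [Mn²⁺] = s, [OH⁻] = 2s.
Ksp = [Mn²⁺][OH⁻]^2 = s · (2s)^2 = 4s^3
4s^3 = 1.94×10⁻¹³  ⇒  s^3 = 4.85×10⁻¹⁴
s = (4.85×10⁻¹⁴)^(1/3) = 3.65×10⁻⁵ mol L⁻¹

3.65×10⁻⁵ M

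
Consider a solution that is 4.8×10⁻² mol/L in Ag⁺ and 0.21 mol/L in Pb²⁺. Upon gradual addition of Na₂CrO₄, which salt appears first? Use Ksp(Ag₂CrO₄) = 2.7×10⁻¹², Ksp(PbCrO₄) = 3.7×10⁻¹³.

PbCrO₄

Each salt precipitates once Q = Ksp for that salt.
For Ag₂CrO₄: [CrO₄²⁻] = (Ksp/[Ag⁺]^2) = 1.2×10⁻⁹ mol/L
For PbCrO₄: [CrO₄²⁻] = (Ksp/[Pb²⁺]) = 1.8×10⁻¹² mol/L
PbCrO₄ requires the lower [CrO₄²⁻], so it precipitates first.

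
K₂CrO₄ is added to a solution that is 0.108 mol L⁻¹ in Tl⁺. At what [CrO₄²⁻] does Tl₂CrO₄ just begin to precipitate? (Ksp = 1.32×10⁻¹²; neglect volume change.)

Each salt precipitates once Q = Ksp for that salt.
Tl₂CrO₄(s) ⇌ 2 Tl⁺(aq) + CrO₄²⁻(aq)
Ksp = [Tl⁺]^2[CrO₄²⁻] = [CrO₄²⁻](0.108)^2
[CrO₄²⁻] = 1.32×10⁻¹² / (0.108)^2 = 1.13×10⁻¹⁰
[CrO₄²⁻] = 1.13×10⁻¹⁰ mol L⁻¹

1.13×10⁻¹⁰ M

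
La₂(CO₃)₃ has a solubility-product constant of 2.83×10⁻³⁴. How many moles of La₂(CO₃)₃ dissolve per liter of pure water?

La₂(CO₃)₃(s) ⇌ 2 La³⁺(aq) + 3 CO₃²⁻(aq)
If s mol/L of La₂(CO₃)₃ dissolves, [La³⁺] = 2s and [CO₃²⁻] = 3s.
Ksp = [La³⁺]^2[CO₃²⁻]^3 = (2s)^2 · (3s)^3 = 108s^5
108s^5 = 2.83×10⁻³⁴  ⇒  s^5 = 2.62×10⁻³⁶
s = (2.62×10⁻³⁶)^(1/5) = 7.65×10⁻⁸ mol L⁻¹

7.65×10⁻⁸ M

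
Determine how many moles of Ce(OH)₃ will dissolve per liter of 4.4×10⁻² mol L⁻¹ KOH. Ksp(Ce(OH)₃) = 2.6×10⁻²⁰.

Ce(OH)₃(s) ⇌ Ce³⁺(aq) + 3 OH⁻(aq)
With OH⁻ already at 4.4×10⁻² mol L⁻¹ and s small, take [OH⁻] ≈ 4.4×10⁻² mol L⁻¹ and [Ce³⁺] = s.
Ksp = [Ce³⁺][OH⁻]^3 = s(4.4×10⁻²)^3
s = 2.6×10⁻²⁰ / (4.4×10⁻²)^3 = 3.1×10⁻¹⁶
s = 3.1×10⁻¹⁶ mol L⁻¹

3.1×10⁻¹⁶ M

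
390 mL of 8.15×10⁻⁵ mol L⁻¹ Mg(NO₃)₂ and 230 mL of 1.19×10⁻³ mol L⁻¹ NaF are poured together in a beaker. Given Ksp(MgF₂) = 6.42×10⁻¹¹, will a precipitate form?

No

The combined volume is 620 mL.
[Mg²⁺] = (8.15×10⁻⁵)(390)/620 = 5.13×10⁻⁵ mol L⁻¹
[F⁻] = (1.19×10⁻³)(230)/620 = 4.41×10⁻⁴ mol L⁻¹
Q = [Mg²⁺][F⁻]^2 = 9.99×10⁻¹²
Q < Ksp (9.99×10⁻¹² vs 6.42×10⁻¹¹); the solution remains unsaturated and no precipitate forms.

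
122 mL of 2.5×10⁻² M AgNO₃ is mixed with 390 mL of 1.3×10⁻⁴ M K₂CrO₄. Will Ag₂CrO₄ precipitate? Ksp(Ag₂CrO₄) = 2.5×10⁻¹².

Total volume after mixing = 122 + 390 = 512 mL.
[Ag⁺] = (2.5×10⁻²)(122)/512 = 6.0×10⁻³ M
[CrO₄²⁻] = (1.3×10⁻⁴)(390)/512 = 9.9×10⁻⁵ M
Q = [Ag⁺]^2[CrO₄²⁻] = 3.5×10⁻⁹
Since Q (3.5×10⁻⁹) exceeds Ksp (2.5×10⁻¹²), Ag₂CrO₄ will precipitate.

Yes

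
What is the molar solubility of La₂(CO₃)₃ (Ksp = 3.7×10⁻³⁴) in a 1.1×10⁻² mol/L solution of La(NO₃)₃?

4.8×10⁻¹¹ M

La₂(CO₃)₃(s) ⇌ 2 La³⁺(aq) + 3 CO₃²⁻(aq)
La³⁺ is already present at 1.1×10⁻² mol/L. If s mol/L of La₂(CO₃)₃ dissolves, [CO₃²⁻] = 3s while [La³⁺] ≈ 1.1×10⁻² mol/L.
Ksp = [La³⁺]^2[CO₃²⁻]^3 = (1.1×10⁻²)^2(3s)^3
(3s)^3 = 3.7×10⁻³⁴ / (1.1×10⁻²)^2 = 3.1×10⁻³⁰
s = 4.8×10⁻¹¹ mol/L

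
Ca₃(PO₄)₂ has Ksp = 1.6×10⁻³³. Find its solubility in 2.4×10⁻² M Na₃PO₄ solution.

4.7×10⁻¹¹ M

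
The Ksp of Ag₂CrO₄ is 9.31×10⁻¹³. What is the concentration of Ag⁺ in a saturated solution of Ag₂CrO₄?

1.23×10⁻⁴ M

Ag₂CrO₄(s) ⇌ 2 Ag⁺(aq) + CrO₄²⁻(aq)
For each mole of Ag₂CrO₄ that dissolves per liter, [Ag⁺] = 2s and [CrO₄²⁻] = s; let s denote this solubility.
Ksp = [Ag⁺]^2[CrO₄²⁻] = (2s)^2 · s = 4s^3 = 9.31×10⁻¹³
s = 6.15×10⁻⁵ mol/L
[Ag⁺] = 2s = 1.23×10⁻⁴ mol/L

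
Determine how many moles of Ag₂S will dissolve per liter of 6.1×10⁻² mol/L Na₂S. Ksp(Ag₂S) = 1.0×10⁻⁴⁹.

6.4×10⁻²⁵ M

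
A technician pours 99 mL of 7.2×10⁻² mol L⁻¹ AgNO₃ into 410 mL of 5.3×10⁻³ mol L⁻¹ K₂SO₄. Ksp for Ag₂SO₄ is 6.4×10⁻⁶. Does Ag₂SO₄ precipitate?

No

Total volume after mixing = 99 + 410 = 509 mL.
[Ag⁺] = (7.2×10⁻²)(99)/509 = 1.4×10⁻² mol L⁻¹
[SO₄²⁻] = (5.3×10⁻³)(410)/509 = 4.3×10⁻³ mol L⁻¹
Q = [Ag⁺]^2[SO₄²⁻] = 8.4×10⁻⁷
Q = 8.4×10⁻⁷ < Ksp = 6.4×10⁻⁶, so the solution is unsaturated and no precipitate forms.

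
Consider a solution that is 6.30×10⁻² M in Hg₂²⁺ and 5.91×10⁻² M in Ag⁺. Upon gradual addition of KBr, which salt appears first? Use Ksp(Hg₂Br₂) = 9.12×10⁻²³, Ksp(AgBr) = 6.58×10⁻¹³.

A salt starts to precipitate once the ion product Q reaches its Ksp.
For Hg₂Br₂: [Br⁻] = (Ksp/[Hg₂²⁺])^(1/2) = 3.80×10⁻¹¹ M
For AgBr: [Br⁻] = (Ksp/[Ag⁺]) = 1.11×10⁻¹¹ M
The smaller threshold [Br⁻] is reached first, so AgBr precipitates first.

AgBr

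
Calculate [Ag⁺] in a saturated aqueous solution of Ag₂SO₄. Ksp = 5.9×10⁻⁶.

Ag₂SO₄(s) ⇌ 2 Ag⁺(aq) + SO₄²⁻(aq)
If s mol/L of Ag₂SO₄ dissolves, [Ag⁺] = 2s and [SO₄²⁻] = s.
Ksp = [Ag⁺]^2[SO₄²⁻] = (2s)^2 · s = 4s^3 = 5.9×10⁻⁶
s = 1.1×10⁻² mol L⁻¹
[Ag⁺] = 2s = 2.3×10⁻² mol L⁻¹

2.3×10⁻² M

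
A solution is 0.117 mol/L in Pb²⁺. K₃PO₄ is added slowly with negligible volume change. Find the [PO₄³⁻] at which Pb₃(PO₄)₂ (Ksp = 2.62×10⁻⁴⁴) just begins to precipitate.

The threshold for precipitation is Q = Ksp.
Pb₃(PO₄)₂(s) ⇌ 3 Pb²⁺(aq) + 2 PO₄³⁻(aq)
Ksp = [Pb²⁺]^3[PO₄³⁻]^2 = [PO₄³⁻]^2(0.117)^3
[PO₄³⁻]^2 = 2.62×10⁻⁴⁴ / (0.117)^3 = 1.64×10⁻⁴¹
[PO₄³⁻] = 4.04×10⁻²¹ mol/L

4.04×10⁻²¹ M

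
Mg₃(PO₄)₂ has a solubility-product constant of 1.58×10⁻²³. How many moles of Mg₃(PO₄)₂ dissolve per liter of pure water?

1.08×10⁻⁵ M

Mg₃(PO₄)₂(s) ⇌ 3 Mg²⁺(aq) + 2 PO₄³⁻(aq)
Let s be the molar solubility. Then [Mg²⁺] = 3s and [PO₄³⁻] = 2s.
Ksp = [Mg²⁺]^3[PO₄³⁻]^2 = (3s)^3 · (2s)^2 = 108s^5
108s^5 = 1.58×10⁻²³  ⇒  s^5 = 1.46×10⁻²⁵
Taking the 5th root, s = 1.08×10⁻⁵ mol L⁻¹.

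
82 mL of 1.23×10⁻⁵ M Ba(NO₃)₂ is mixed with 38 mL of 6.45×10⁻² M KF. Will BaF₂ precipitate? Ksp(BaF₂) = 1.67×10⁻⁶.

The combined volume is 120 mL.
[Ba²⁺] = (1.23×10⁻⁵)(82)/120 = 8.41×10⁻⁶ M
[F⁻] = (6.45×10⁻²)(38)/120 = 2.04×10⁻² M
Q = [Ba²⁺][F⁻]^2 = 3.51×10⁻⁹
Q < Ksp (3.51×10⁻⁹ vs 1.67×10⁻⁶); the solution remains unsaturated and no precipitate forms.

No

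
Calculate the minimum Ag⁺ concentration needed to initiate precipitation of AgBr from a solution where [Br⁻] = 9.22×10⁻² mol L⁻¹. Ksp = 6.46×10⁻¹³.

Each salt precipitates once Q = Ksp for that salt.
AgBr(s) ⇌ Ag⁺(aq) + Br⁻(aq)
Ksp = [Ag⁺][Br⁻] = [Ag⁺](9.22×10⁻²)
[Ag⁺] = 6.46×10⁻¹³ / (9.22×10⁻²) = 7.01×10⁻¹²
[Ag⁺] = 7.01×10⁻¹² mol L⁻¹

7.01×10⁻¹² M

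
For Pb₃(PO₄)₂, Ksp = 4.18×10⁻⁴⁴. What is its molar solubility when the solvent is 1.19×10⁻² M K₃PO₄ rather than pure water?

Pb₃(PO₄)₂(s) ⇌ 3 Pb²⁺(aq) + 2 PO₄³⁻(aq)
PO₄³⁻ is already present at 1.19×10⁻² M. If s mol/L of Pb₃(PO₄)₂ dissolves, [Pb²⁺] = 3s while [PO₄³⁻] ≈ 1.19×10⁻² M.
Ksp = [Pb²⁺]^3[PO₄³⁻]^2 = (3s)^3(1.19×10⁻²)^2
(3s)^3 = 4.18×10⁻⁴⁴ / (1.19×10⁻²)^2 = 2.95×10⁻⁴⁰
s = 2.22×10⁻¹⁴ M

2.22×10⁻¹⁴ M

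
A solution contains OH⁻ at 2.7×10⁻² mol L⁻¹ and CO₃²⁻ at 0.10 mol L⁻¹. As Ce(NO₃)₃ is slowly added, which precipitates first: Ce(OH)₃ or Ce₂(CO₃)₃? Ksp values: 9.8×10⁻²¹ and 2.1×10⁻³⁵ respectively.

Precipitation of each salt begins when its ion product equals Ksp.
For Ce(OH)₃: [Ce³⁺] = (Ksp/[OH⁻]^3) = 5.0×10⁻¹⁶ mol L⁻¹
For Ce₂(CO₃)₃: [Ce³⁺] = (Ksp/[CO₃²⁻]^3)^(1/2) = 1.4×10⁻¹⁶ mol L⁻¹
Ce₂(CO₃)₃ requires the lower [Ce³⁺], so it precipitates first.

Ce₂(CO₃)₃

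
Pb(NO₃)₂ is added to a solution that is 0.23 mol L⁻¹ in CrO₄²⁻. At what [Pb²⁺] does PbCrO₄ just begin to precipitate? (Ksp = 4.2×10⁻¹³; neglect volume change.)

1.8×10⁻¹² M

Precipitation of each salt begins when its ion product equals Ksp.
PbCrO₄(s) ⇌ Pb²⁺(aq) + CrO₄²⁻(aq)
Ksp = [Pb²⁺][CrO₄²⁻] = [Pb²⁺](0.23)
[Pb²⁺] = 4.2×10⁻¹³ / (0.23) = 1.8×10⁻¹²
[Pb²⁺] = 1.8×10⁻¹² mol L⁻¹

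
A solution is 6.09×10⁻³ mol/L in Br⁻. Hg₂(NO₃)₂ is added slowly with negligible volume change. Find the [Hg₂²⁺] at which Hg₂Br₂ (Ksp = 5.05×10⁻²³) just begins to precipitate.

Precipitation begins when Q = Ksp.
Hg₂Br₂(s) ⇌ Hg₂²⁺(aq) + 2 Br⁻(aq)
Ksp = [Hg₂²⁺][Br⁻]^2 = [Hg₂²⁺](6.09×10⁻³)^2
[Hg₂²⁺] = 5.05×10⁻²³ / (6.09×10⁻³)^2 = 1.36×10⁻¹⁸
[Hg₂²⁺] = 1.36×10⁻¹⁸ mol/L

1.36×10⁻¹⁸ M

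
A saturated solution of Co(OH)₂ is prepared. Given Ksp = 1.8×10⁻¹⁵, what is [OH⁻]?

1.5×10⁻⁵ M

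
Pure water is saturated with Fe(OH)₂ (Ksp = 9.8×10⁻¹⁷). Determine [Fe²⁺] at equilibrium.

Fe(OH)₂(s) ⇌ Fe²⁺(aq) + 2 OH⁻(aq)
If s mol/L of Fe(OH)₂ dissolves, [Fe²⁺] = s and [OH⁻] = 2s.
Ksp = [Fe²⁺][OH⁻]^2 = s · (2s)^2 = 4s^3 = 9.8×10⁻¹⁷
s = 2.9×10⁻⁶ mol/L
[Fe²⁺] = s = 2.9×10⁻⁶ mol/L

2.9×10⁻⁶ M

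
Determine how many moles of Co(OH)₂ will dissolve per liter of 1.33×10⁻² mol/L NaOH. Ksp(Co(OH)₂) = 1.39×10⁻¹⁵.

7.86×10⁻¹² M

Co(OH)₂(s) ⇌ Co²⁺(aq) + 2 OH⁻(aq)
The solution already contains OH⁻ at 1.33×10⁻² mol/L. Let s be the molar solubility of Co(OH)₂.
[OH⁻] ≈ 1.33×10⁻² mol/L (common ion dominates); [Co²⁺] = s.
Ksp = [Co²⁺][OH⁻]^2 = s(1.33×10⁻²)^2
s = 1.39×10⁻¹⁵ / (1.33×10⁻²)^2 = 7.86×10⁻¹²
s = 7.86×10⁻¹² mol/L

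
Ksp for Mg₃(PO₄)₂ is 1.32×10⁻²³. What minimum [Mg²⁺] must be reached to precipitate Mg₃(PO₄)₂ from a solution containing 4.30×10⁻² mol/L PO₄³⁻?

A salt starts to precipitate once the ion product Q reaches its Ksp.
Mg₃(PO₄)₂(s) ⇌ 3 Mg²⁺(aq) + 2 PO₄³⁻(aq)
Ksp = [Mg²⁺]^3[PO₄³⁻]^2 = [Mg²⁺]^3(4.30×10⁻²)^2
[Mg²⁺]^3 = 1.32×10⁻²³ / (4.30×10⁻²)^2 = 7.14×10⁻²¹
[Mg²⁺] = 1.93×10⁻⁷ mol/L

1.93×10⁻⁷ M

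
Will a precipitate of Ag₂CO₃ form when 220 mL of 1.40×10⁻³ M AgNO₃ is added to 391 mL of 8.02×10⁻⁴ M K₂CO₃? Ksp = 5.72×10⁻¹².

The combined volume is 611 mL.
[Ag⁺] = (1.40×10⁻³)(220)/611 = 5.04×10⁻⁴ M
[CO₃²⁻] = (8.02×10⁻⁴)(391)/611 = 5.13×10⁻⁴ M
Q = [Ag⁺]^2[CO₃²⁻] = 1.30×10⁻¹⁰
Since Q (1.30×10⁻¹⁰) exceeds Ksp (5.72×10⁻¹²), Ag₂CO₃ will precipitate.

Yes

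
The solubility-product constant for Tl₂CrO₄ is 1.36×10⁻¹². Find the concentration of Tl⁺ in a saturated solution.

Tl₂CrO₄(s) ⇌ 2 Tl⁺(aq) + CrO₄²⁻(aq)
With molar solubility s: [Tl⁺] = 2s, [CrO₄²⁻] = s.
Ksp = [Tl⁺]^2[CrO₄²⁻] = (2s)^2 · s = 4s^3 = 1.36×10⁻¹²
s = 6.98×10⁻⁵ mol/L
[Tl⁺] = 2s = 1.40×10⁻⁴ mol/L

1.40×10⁻⁴ M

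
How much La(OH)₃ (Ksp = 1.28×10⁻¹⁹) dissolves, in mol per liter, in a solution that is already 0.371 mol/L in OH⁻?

2.51×10⁻¹⁸ M

La(OH)₃(s) ⇌ La³⁺(aq) + 3 OH⁻(aq)
With OH⁻ already at 0.371 mol/L and s small, take [OH⁻] ≈ 0.371 mol/L and [La³⁺] = s.
Ksp = [La³⁺][OH⁻]^3 = s(0.371)^3
s = 1.28×10⁻¹⁹ / (0.371)^3 = 2.51×10⁻¹⁸
s = 2.51×10⁻¹⁸ mol/L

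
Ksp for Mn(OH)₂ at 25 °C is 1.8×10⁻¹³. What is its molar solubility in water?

3.6×10⁻⁵ M

Mn(OH)₂(s) ⇌ Mn²⁺(aq) + 2 OH⁻(aq)
Let s be the molar solubility. Then [Mn²⁺] = s and [OH⁻] = 2s.
Ksp = [Mn²⁺][OH⁻]^2 = s · (2s)^2 = 4s^3
4s^3 = 1.8×10⁻¹³  ⇒  s^3 = 4.5×10⁻¹⁴
Taking the 3rd root, s = 3.6×10⁻⁵ mol/L.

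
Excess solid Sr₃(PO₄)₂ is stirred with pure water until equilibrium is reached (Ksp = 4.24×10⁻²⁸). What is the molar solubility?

Sr₃(PO₄)₂(s) ⇌ 3 Sr²⁺(aq) + 2 PO₄³⁻(aq)
Call the molar solubility s, so that [Sr²⁺] = 3s and [PO₄³⁻] = 2s.
Ksp = [Sr²⁺]^3[PO₄³⁻]^2 = (3s)^3 · (2s)^2 = 108s^5
108s^5 = 4.24×10⁻²⁸  ⇒  s^5 = 3.93×10⁻³⁰
Taking the 5th root, s = 1.31×10⁻⁶ mol L⁻¹.

1.31×10⁻⁶ M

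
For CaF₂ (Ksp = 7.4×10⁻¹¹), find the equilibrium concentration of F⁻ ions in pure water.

CaF₂(s) ⇌ Ca²⁺(aq) + 2 F⁻(aq)
If s mol/L of CaF₂ dissolves, [Ca²⁺] = s and [F⁻] = 2s.
Ksp = [Ca²⁺][F⁻]^2 = s · (2s)^2 = 4s^3 = 7.4×10⁻¹¹
s = 2.6×10⁻⁴ M
[F⁻] = 2s = 5.3×10⁻⁴ M

5.3×10⁻⁴ M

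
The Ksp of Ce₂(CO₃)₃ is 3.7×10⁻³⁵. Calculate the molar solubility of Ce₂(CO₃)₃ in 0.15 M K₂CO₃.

Ce₂(CO₃)₃(s) ⇌ 2 Ce³⁺(aq) + 3 CO₃²⁻(aq)
Let s be the solubility of Ce₂(CO₃)₃ here. The common ion gives [CO₃²⁻] ≈ 0.15 M, and [Ce³⁺] = 2s.
Ksp = [Ce³⁺]^2[CO₃²⁻]^3 = (2s)^2(0.15)^3
(2s)^2 = 3.7×10⁻³⁵ / (0.15)^3 = 1.1×10⁻³²
s = 5.2×10⁻¹⁷ M

5.2×10⁻¹⁷ M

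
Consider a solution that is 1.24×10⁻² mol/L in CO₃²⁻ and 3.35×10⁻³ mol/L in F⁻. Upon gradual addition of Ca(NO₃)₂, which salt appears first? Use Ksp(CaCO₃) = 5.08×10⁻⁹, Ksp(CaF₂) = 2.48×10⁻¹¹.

CaCO₃

Precipitation of each salt begins when its ion product equals Ksp.
For CaCO₃: [Ca²⁺] = (Ksp/[CO₃²⁻]) = 4.10×10⁻⁷ mol/L
For CaF₂: [Ca²⁺] = (Ksp/[F⁻]^2) = 2.21×10⁻⁶ mol/L
The smaller threshold [Ca²⁺] is reached first, so CaCO₃ precipitates first.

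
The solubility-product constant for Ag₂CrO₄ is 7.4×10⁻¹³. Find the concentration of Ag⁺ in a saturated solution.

Ag₂CrO₄(s) ⇌ 2 Ag⁺(aq) + CrO₄²⁻(aq)
Let s be the molar solubility. Then [Ag⁺] = 2s and [CrO₄²⁻] = s.
Ksp = [Ag⁺]^2[CrO₄²⁻] = (2s)^2 · s = 4s^3 = 7.4×10⁻¹³
s = 5.7×10⁻⁵ mol L⁻¹
[Ag⁺] = 2s = 1.1×10⁻⁴ mol L⁻¹

1.1×10⁻⁴ M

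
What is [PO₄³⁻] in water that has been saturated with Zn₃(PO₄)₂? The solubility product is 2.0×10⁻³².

Zn₃(PO₄)₂(s) ⇌ 3 Zn²⁺(aq) + 2 PO₄³⁻(aq)
With molar solubility s: [Zn²⁺] = 3s, [PO₄³⁻] = 2s.
Ksp = [Zn²⁺]^3[PO₄³⁻]^2 = (3s)^3 · (2s)^2 = 108s^5 = 2.0×10⁻³²
s = 1.8×10⁻⁷ mol/L
[PO₄³⁻] = 2s = 3.6×10⁻⁷ mol/L

3.6×10⁻⁷ M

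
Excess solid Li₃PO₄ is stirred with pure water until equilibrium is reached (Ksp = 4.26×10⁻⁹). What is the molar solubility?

Li₃PO₄(s) ⇌ 3 Li⁺(aq) + PO₄³⁻(aq)
For each mole of Li₃PO₄ that dissolves per liter, [Li⁺] = 3s and [PO₄³⁻] = s; let s denote this solubility.
Ksp = [Li⁺]^3[PO₄³⁻] = (3s)^3 · s = 27s^4
27s^4 = 4.26×10⁻⁹  ⇒  s^4 = 1.58×10⁻¹⁰
s = (1.58×10⁻¹⁰)^(1/4) = 3.54×10⁻³ mol L⁻¹

3.54×10⁻³ M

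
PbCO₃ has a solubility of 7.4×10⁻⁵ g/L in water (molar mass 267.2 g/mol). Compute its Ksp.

s = (7.4×10⁻⁵ g L⁻¹)/(267.2 g mol⁻¹) = 2.769×10⁻⁷ M
PbCO₃(s) ⇌ Pb²⁺(aq) + CO₃²⁻(aq)
With molar solubility s: [Pb²⁺] = s, [CO₃²⁻] = s.
Ksp = [Pb²⁺][CO₃²⁻] = s · s = s^2
Ksp = (2.769×10⁻⁷)^2 = 7.7×10⁻¹⁴

Ksp = 7.7×10⁻¹⁴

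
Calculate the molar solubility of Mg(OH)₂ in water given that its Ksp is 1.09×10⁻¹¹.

1.40×10⁻⁴ M

Mg(OH)₂(s) ⇌ Mg²⁺(aq) + 2 OH⁻(aq)
For each mole of Mg(OH)₂ that dissolves per liter, [Mg²⁺] = s and [OH⁻] = 2s; let s denote this solubility.
Ksp = [Mg²⁺][OH⁻]^2 = s · (2s)^2 = 4s^3
4s^3 = 1.09×10⁻¹¹  ⇒  s^3 = 2.73×10⁻¹²
s = 1.40×10⁻⁴ mol L⁻¹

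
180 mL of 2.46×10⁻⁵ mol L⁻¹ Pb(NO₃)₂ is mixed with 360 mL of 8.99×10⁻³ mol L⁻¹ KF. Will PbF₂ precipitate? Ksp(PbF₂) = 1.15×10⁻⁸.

The combined volume is 540 mL.
[Pb²⁺] = (2.46×10⁻⁵)(180)/540 = 8.20×10⁻⁶ mol L⁻¹
[F⁻] = (8.99×10⁻³)(360)/540 = 5.99×10⁻³ mol L⁻¹
Q = [Pb²⁺][F⁻]^2 = 2.95×10⁻¹⁰
Q < Ksp (2.95×10⁻¹⁰ vs 1.15×10⁻⁸); the solution remains unsaturated and no precipitate forms.

No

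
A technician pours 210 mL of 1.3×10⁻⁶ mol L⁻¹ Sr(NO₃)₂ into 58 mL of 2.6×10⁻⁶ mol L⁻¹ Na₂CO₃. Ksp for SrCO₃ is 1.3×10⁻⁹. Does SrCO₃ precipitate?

No

After mixing, V = 210 mL + 58 mL = 268 mL.
[Sr²⁺] = (1.3×10⁻⁶)(210)/268 = 1.0×10⁻⁶ mol L⁻¹
[CO₃²⁻] = (2.6×10⁻⁶)(58)/268 = 5.6×10⁻⁷ mol L⁻¹
Q = [Sr²⁺][CO₃²⁻] = 5.7×10⁻¹³
Q = 5.7×10⁻¹³ < Ksp = 1.3×10⁻⁹, so the solution is unsaturated and no precipitate forms.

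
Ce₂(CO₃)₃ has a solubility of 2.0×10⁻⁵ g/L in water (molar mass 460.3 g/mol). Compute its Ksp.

Ksp = 1.7×10⁻³⁵

Molar solubility s = (2.0×10⁻⁵ g/L) / (460.3 g/mol) = 4.345×10⁻⁸ mol/L
Ce₂(CO₃)₃(s) ⇌ 2 Ce³⁺(aq) + 3 CO₃²⁻(aq)
For each mole of Ce₂(CO₃)₃ that dissolves per liter, [Ce³⁺] = 2s and [CO₃²⁻] = 3s; let s denote this solubility.
Ksp = [Ce³⁺]^2[CO₃²⁻]^3 = (2s)^2 · (3s)^3 = 108s^5
Ksp = 108 × (4.345×10⁻⁸)^5 = 1.7×10⁻³⁵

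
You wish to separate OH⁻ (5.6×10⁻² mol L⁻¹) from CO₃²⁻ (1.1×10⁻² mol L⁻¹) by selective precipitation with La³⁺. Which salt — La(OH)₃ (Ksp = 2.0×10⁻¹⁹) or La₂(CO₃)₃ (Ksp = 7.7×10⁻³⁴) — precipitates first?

La(OH)₃

Precipitation of each salt begins when its ion product equals Ksp.
For La(OH)₃: [La³⁺] = (Ksp/[OH⁻]^3) = 1.1×10⁻¹⁵ mol L⁻¹
For La₂(CO₃)₃: [La³⁺] = (Ksp/[CO₃²⁻]^3)^(1/2) = 2.4×10⁻¹⁴ mol L⁻¹
The smaller threshold [La³⁺] is reached first, so La(OH)₃ precipitates first.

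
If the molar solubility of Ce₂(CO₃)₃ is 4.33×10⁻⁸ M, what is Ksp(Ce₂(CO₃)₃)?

Ce₂(CO₃)₃(s) ⇌ 2 Ce³⁺(aq) + 3 CO₃²⁻(aq)
For each mole of Ce₂(CO₃)₃ that dissolves per liter, [Ce³⁺] = 2s and [CO₃²⁻] = 3s; let s denote this solubility.
Ksp = [Ce³⁺]^2[CO₃²⁻]^3 = (2s)^2 · (3s)^3 = 108s^5
Ksp = 108 × (4.33×10⁻⁸)^5 = 1.64×10⁻³⁵

Ksp = 1.64×10⁻³⁵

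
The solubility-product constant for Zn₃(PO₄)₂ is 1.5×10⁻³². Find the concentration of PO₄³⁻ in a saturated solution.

3.4×10⁻⁷ M

Zn₃(PO₄)₂(s) ⇌ 3 Zn²⁺(aq) + 2 PO₄³⁻(aq)
If s mol/L of Zn₃(PO₄)₂ dissolves, [Zn²⁺] = 3s and [PO₄³⁻] = 2s.
Ksp = [Zn²⁺]^3[PO₄³⁻]^2 = (3s)^3 · (2s)^2 = 108s^5 = 1.5×10⁻³²
s = 1.7×10⁻⁷ mol L⁻¹
[PO₄³⁻] = 2s = 3.4×10⁻⁷ mol L⁻¹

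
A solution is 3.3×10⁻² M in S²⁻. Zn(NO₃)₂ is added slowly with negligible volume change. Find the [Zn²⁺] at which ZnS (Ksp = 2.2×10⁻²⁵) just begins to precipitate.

Each salt precipitates once Q = Ksp for that salt.
ZnS(s) ⇌ Zn²⁺(aq) + S²⁻(aq)
Ksp = [Zn²⁺][S²⁻] = [Zn²⁺](3.3×10⁻²)
[Zn²⁺] = 2.2×10⁻²⁵ / (3.3×10⁻²) = 6.7×10⁻²⁴
[Zn²⁺] = 6.7×10⁻²⁴ M

6.7×10⁻²⁴ M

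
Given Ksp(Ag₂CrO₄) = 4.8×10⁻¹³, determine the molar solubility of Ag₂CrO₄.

4.9×10⁻⁵ M

Ag₂CrO₄(s) ⇌ 2 Ag⁺(aq) + CrO₄²⁻(aq)
Let s be the molar solubility. Then [Ag⁺] = 2s and [CrO₄²⁻] = s.
Ksp = [Ag⁺]^2[CrO₄²⁻] = (2s)^2 · s = 4s^3
4s^3 = 4.8×10⁻¹³  ⇒  s^3 = 1.2×10⁻¹³
Taking the 3rd root, s = 4.9×10⁻⁵ M.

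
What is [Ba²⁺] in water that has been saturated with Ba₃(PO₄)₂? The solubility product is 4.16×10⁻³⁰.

1.56×10⁻⁶ M

Ba₃(PO₄)₂(s) ⇌ 3 Ba²⁺(aq) + 2 PO₄³⁻(aq)
For each mole of Ba₃(PO₄)₂ that dissolves per liter, [Ba²⁺] = 3s and [PO₄³⁻] = 2s; let s denote this solubility.
Ksp = [Ba²⁺]^3[PO₄³⁻]^2 = (3s)^3 · (2s)^2 = 108s^5 = 4.16×10⁻³⁰
s = 5.21×10⁻⁷ mol/L
[Ba²⁺] = 3s = 1.56×10⁻⁶ mol/L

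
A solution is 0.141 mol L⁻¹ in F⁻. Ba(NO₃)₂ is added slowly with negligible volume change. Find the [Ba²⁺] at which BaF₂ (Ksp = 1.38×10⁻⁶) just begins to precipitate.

The threshold for precipitation is Q = Ksp.
BaF₂(s) ⇌ Ba²⁺(aq) + 2 F⁻(aq)
Ksp = [Ba²⁺][F⁻]^2 = [Ba²⁺](0.141)^2
[Ba²⁺] = 1.38×10⁻⁶ / (0.141)^2 = 6.94×10⁻⁵
[Ba²⁺] = 6.94×10⁻⁵ mol L⁻¹

6.94×10⁻⁵ M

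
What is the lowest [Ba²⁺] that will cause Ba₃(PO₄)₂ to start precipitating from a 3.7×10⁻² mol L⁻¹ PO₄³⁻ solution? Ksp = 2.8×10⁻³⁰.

1.3×10⁻⁹ M

A salt starts to precipitate once the ion product Q reaches its Ksp.
Ba₃(PO₄)₂(s) ⇌ 3 Ba²⁺(aq) + 2 PO₄³⁻(aq)
Ksp = [Ba²⁺]^3[PO₄³⁻]^2 = [Ba²⁺]^3(3.7×10⁻²)^2
[Ba²⁺]^3 = 2.8×10⁻³⁰ / (3.7×10⁻²)^2 = 2.0×10⁻²⁷
[Ba²⁺] = 1.3×10⁻⁹ mol L⁻¹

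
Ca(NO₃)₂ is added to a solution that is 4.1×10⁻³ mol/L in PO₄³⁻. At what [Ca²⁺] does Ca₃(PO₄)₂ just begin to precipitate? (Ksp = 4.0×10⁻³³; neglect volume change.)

6.2×10⁻¹⁰ M

Precipitation begins when Q = Ksp.
Ca₃(PO₄)₂(s) ⇌ 3 Ca²⁺(aq) + 2 PO₄³⁻(aq)
Ksp = [Ca²⁺]^3[PO₄³⁻]^2 = [Ca²⁺]^3(4.1×10⁻³)^2
[Ca²⁺]^3 = 4.0×10⁻³³ / (4.1×10⁻³)^2 = 2.4×10⁻²⁸
[Ca²⁺] = 6.2×10⁻¹⁰ mol/L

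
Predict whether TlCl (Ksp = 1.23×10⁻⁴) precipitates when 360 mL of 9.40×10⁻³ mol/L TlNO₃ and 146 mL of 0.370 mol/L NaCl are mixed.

Yes

After mixing, V = 360 mL + 146 mL = 506 mL.
[Tl⁺] = (9.40×10⁻³)(360)/506 = 6.69×10⁻³ mol/L
[Cl⁻] = (0.370)(146)/506 = 0.107 mol/L
Q = [Tl⁺][Cl⁻] = 7.14×10⁻⁴
Q = 7.14×10⁻⁴ > Ksp = 1.23×10⁻⁴, so the solution is supersaturated and TlCl precipitates.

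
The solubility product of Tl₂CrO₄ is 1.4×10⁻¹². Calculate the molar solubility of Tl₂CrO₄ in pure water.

Tl₂CrO₄(s) ⇌ 2 Tl⁺(aq) + CrO₄²⁻(aq)
Call the molar solubility s, so that [Tl⁺] = 2s and [CrO₄²⁻] = s.
Ksp = [Tl⁺]^2[CrO₄²⁻] = (2s)^2 · s = 4s^3
4s^3 = 1.4×10⁻¹²  ⇒  s^3 = 3.5×10⁻¹³
s = 7.0×10⁻⁵ mol/L

7.0×10⁻⁵ M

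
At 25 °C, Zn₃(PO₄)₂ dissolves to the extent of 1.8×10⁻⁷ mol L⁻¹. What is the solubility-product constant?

Ksp = 2.0×10⁻³²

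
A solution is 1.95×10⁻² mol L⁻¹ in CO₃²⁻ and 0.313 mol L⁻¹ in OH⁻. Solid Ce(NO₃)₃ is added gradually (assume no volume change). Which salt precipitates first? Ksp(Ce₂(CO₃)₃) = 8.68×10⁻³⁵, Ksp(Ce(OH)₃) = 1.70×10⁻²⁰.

Ce(OH)₃

Each salt precipitates once Q = Ksp for that salt.
For Ce₂(CO₃)₃: [Ce³⁺] = (Ksp/[CO₃²⁻]^3)^(1/2) = 3.42×10⁻¹⁵ mol L⁻¹
For Ce(OH)₃: [Ce³⁺] = (Ksp/[OH⁻]^3) = 5.54×10⁻¹⁹ mol L⁻¹
Ce(OH)₃ requires the lower [Ce³⁺], so it precipitates first.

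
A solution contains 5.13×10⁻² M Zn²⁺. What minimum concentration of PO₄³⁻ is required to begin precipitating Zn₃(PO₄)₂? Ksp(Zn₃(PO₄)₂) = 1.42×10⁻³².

The threshold for precipitation is Q = Ksp.
Zn₃(PO₄)₂(s) ⇌ 3 Zn²⁺(aq) + 2 PO₄³⁻(aq)
Ksp = [Zn²⁺]^3[PO₄³⁻]^2 = [PO₄³⁻]^2(5.13×10⁻²)^3
[PO₄³⁻]^2 = 1.42×10⁻³² / (5.13×10⁻²)^3 = 1.05×10⁻²⁸
[PO₄³⁻] = 1.03×10⁻¹⁴ M

1.03×10⁻¹⁴ M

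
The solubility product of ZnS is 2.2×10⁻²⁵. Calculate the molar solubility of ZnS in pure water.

ZnS(s) ⇌ Zn²⁺(aq) + S²⁻(aq)
Call the molar solubility s, so that [Zn²⁺] = s and [S²⁻] = s.
Ksp = [Zn²⁺][S²⁻] = s · s = s^2
s^2 = 2.2×10⁻²⁵
s = 4.7×10⁻¹³ mol/L

4.7×10⁻¹³ M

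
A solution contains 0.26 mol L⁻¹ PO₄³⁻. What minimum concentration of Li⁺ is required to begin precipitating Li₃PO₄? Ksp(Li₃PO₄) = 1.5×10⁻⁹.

The threshold for precipitation is Q = Ksp.
Li₃PO₄(s) ⇌ 3 Li⁺(aq) + PO₄³⁻(aq)
Ksp = [Li⁺]^3[PO₄³⁻] = [Li⁺]^3(0.26)
[Li⁺]^3 = 1.5×10⁻⁹ / (0.26) = 5.8×10⁻⁹
[Li⁺] = 1.8×10⁻³ mol L⁻¹

1.8×10⁻³ M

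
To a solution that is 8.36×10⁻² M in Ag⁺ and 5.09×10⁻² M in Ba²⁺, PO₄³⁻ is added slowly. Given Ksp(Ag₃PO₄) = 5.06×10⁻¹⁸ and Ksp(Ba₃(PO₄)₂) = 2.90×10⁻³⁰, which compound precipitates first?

The threshold for precipitation is Q = Ksp.
For Ag₃PO₄: [PO₄³⁻] = (Ksp/[Ag⁺]^3) = 8.66×10⁻¹⁵ M
For Ba₃(PO₄)₂: [PO₄³⁻] = (Ksp/[Ba²⁺]^3)^(1/2) = 1.48×10⁻¹³ M
Ag₃PO₄ requires the lower [PO₄³⁻], so it precipitates first.

Ag₃PO₄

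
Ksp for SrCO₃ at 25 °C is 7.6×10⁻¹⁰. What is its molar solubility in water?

SrCO₃(s) ⇌ Sr²⁺(aq) + CO₃²⁻(aq)
For each mole of SrCO₃ that dissolves per liter, [Sr²⁺] = s and [CO₃²⁻] = s; let s denote this solubility.
Ksp = [Sr²⁺][CO₃²⁻] = s · s = s^2
s^2 = 7.6×10⁻¹⁰
s = 2.8×10⁻⁵ mol L⁻¹

2.8×10⁻⁵ M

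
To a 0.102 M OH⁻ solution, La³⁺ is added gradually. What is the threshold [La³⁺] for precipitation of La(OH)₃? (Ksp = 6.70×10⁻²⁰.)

6.31×10⁻¹⁷ M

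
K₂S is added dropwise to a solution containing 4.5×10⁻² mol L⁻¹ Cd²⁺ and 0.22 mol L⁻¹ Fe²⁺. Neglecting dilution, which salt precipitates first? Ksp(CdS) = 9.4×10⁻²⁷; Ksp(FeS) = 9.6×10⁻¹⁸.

Precipitation of each salt begins when its ion product equals Ksp.
For CdS: [S²⁻] = (Ksp/[Cd²⁺]) = 2.1×10⁻²⁵ mol L⁻¹
For FeS: [S²⁻] = (Ksp/[Fe²⁺]) = 4.4×10⁻¹⁷ mol L⁻¹
Since CdS needs less S²⁻ to reach saturation, it precipitates first.

CdS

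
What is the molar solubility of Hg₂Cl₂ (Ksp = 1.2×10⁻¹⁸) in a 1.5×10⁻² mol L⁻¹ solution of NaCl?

5.3×10⁻¹⁵ M

Hg₂Cl₂(s) ⇌ Hg₂²⁺(aq) + 2 Cl⁻(aq)
Cl⁻ is already present at 1.5×10⁻² mol L⁻¹. If s mol/L of Hg₂Cl₂ dissolves, [Hg₂²⁺] = s while [Cl⁻] ≈ 1.5×10⁻² mol L⁻¹.
Ksp = [Hg₂²⁺][Cl⁻]^2 = s(1.5×10⁻²)^2
s = 1.2×10⁻¹⁸ / (1.5×10⁻²)^2 = 5.3×10⁻¹⁵
s = 5.3×10⁻¹⁵ mol L⁻¹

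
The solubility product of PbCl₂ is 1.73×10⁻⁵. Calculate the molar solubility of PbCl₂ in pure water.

1.63×10⁻² M

PbCl₂(s) ⇌ Pb²⁺(aq) + 2 Cl⁻(aq)
With molar solubility s: [Pb²⁺] = s, [Cl⁻] = 2s.
Ksp = [Pb²⁺][Cl⁻]^2 = s · (2s)^2 = 4s^3
4s^3 = 1.73×10⁻⁵  ⇒  s^3 = 4.33×10⁻⁶
s = (4.33×10⁻⁶)^(1/3) = 1.63×10⁻² mol L⁻¹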